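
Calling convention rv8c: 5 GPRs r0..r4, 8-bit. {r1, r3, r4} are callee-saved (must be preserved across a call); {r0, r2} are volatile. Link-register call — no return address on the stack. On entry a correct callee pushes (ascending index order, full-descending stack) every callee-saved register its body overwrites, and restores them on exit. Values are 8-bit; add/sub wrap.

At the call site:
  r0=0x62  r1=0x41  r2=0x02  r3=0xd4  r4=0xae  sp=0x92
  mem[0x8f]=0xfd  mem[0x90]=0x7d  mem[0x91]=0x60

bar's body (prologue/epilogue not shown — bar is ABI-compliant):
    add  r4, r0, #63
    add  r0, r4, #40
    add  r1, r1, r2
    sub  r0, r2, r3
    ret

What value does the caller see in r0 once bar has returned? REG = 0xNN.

REG = 0x2e

prologue: push r1 → mem[0x91]=0x41, sp=0x91
prologue: push r4 → mem[0x90]=0xae, sp=0x90
body[0] add  r4, r0, #63 → r4=0xa1
body[1] add  r0, r4, #40 → r0=0xc9
body[2] add  r1, r1, r2 → r1=0x43
body[3] sub  r0, r2, r3 → r0=0x2e
epilogue: pop r4=0xae, sp=0x91
epilogue: pop r1=0x41, sp=0x92
r0 is caller-saved → body value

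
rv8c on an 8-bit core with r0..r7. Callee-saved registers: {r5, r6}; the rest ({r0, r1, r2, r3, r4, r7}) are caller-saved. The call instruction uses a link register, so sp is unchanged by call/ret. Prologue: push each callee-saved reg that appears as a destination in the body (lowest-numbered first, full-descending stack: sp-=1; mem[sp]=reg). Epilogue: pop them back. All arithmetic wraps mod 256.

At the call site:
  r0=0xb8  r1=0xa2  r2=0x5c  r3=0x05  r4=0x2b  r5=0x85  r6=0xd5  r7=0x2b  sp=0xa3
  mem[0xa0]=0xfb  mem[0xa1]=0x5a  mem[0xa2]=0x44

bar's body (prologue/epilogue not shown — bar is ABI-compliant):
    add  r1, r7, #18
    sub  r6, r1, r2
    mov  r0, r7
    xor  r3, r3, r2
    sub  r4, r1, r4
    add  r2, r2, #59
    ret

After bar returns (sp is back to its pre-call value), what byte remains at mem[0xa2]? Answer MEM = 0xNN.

prologue: push r6 -> mem[0xa2]=0xd5, sp=0xa2
body[0] add  r1, r7, #18 -> r1=0x3d
body[1] sub  r6, r1, r2 -> r6=0xe1
body[2] mov  r0, r7 -> r0=0x2b
body[3] xor  r3, r3, r2 -> r3=0x59
body[4] sub  r4, r1, r4 -> r4=0x12
body[5] add  r2, r2, #59 -> r2=0x97
epilogue: pop r6=0xd5, sp=0xa3
prologue pushed ['r6'] at ['0xa2']

MEM = 0xd5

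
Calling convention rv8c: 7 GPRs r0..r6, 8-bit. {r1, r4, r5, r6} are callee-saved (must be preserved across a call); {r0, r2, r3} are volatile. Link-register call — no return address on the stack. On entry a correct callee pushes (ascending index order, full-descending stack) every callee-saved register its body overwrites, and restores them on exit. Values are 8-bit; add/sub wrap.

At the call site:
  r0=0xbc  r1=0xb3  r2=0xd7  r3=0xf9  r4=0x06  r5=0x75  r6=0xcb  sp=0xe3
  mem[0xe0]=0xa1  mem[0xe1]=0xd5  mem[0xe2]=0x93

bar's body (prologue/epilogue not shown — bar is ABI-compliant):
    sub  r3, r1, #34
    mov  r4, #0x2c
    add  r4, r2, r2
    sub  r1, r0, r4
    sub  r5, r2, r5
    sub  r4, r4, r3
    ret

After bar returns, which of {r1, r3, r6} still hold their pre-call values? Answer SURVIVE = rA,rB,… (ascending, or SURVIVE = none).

SURVIVE = r1,r6

prologue: push r1 → mem[0xe2]=0xb3, sp=0xe2
prologue: push r4 → mem[0xe1]=0x06, sp=0xe1
prologue: push r5 → mem[0xe0]=0x75, sp=0xe0
body[0] sub  r3, r1, #34 → r3=0x91
body[1] mov  r4, #0x2c → r4=0x2c
body[2] add  r4, r2, r2 → r4=0xae
body[3] sub  r1, r0, r4 → r1=0x0e
body[4] sub  r5, r2, r5 → r5=0x62
body[5] sub  r4, r4, r3 → r4=0x1d
epilogue: pop r5=0x75, sp=0xe1
epilogue: pop r4=0x06, sp=0xe2
epilogue: pop r1=0xb3, sp=0xe3
r1: callee-saved, written=True
r3: caller-saved, written=True
r6: callee-saved, written=False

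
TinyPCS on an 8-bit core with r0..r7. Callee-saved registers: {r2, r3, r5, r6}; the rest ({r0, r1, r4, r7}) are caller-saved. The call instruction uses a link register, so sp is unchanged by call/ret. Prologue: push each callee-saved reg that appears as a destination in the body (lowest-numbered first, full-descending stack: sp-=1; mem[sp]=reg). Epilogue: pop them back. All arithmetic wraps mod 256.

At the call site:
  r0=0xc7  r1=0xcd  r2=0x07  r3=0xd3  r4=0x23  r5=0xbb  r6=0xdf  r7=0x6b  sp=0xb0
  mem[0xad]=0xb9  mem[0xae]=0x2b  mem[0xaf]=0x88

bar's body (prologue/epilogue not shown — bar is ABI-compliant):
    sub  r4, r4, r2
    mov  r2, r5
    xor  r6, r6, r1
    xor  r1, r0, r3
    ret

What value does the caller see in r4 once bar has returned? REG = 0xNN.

prologue: push r2 → mem[0xaf]=0x07, sp=0xaf
prologue: push r6 → mem[0xae]=0xdf, sp=0xae
body[0] sub  r4, r4, r2 → r4=0x1c
body[1] mov  r2, r5 → r2=0xbb
body[2] xor  r6, r6, r1 → r6=0x12
body[3] xor  r1, r0, r3 → r1=0x14
epilogue: pop r6=0xdf, sp=0xaf
epilogue: pop r2=0x07, sp=0xb0
r4 is caller-saved → body value

REG = 0x1c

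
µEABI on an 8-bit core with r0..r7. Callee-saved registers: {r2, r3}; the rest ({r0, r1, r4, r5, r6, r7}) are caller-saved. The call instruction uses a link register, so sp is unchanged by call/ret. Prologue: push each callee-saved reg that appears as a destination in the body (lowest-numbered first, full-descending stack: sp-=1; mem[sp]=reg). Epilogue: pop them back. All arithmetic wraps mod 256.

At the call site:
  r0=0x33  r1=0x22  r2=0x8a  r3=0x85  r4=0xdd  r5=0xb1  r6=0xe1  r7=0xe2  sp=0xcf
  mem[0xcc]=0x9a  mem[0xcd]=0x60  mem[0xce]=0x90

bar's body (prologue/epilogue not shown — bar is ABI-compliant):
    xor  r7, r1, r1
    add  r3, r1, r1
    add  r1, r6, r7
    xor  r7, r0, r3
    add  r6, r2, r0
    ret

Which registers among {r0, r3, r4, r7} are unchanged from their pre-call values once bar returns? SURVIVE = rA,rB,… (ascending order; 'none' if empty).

prologue: push r3 → mem[0xce]=0x85, sp=0xce
body[0] xor  r7, r1, r1 → r7=0x00
body[1] add  r3, r1, r1 → r3=0x44
body[2] add  r1, r6, r7 → r1=0xe1
body[3] xor  r7, r0, r3 → r7=0x77
body[4] add  r6, r2, r0 → r6=0xbd
epilogue: pop r3=0x85, sp=0xcf
r0: caller-saved, written=False
r3: callee-saved, written=True
r4: caller-saved, written=False
r7: caller-saved, written=True

SURVIVE = r0,r3,r4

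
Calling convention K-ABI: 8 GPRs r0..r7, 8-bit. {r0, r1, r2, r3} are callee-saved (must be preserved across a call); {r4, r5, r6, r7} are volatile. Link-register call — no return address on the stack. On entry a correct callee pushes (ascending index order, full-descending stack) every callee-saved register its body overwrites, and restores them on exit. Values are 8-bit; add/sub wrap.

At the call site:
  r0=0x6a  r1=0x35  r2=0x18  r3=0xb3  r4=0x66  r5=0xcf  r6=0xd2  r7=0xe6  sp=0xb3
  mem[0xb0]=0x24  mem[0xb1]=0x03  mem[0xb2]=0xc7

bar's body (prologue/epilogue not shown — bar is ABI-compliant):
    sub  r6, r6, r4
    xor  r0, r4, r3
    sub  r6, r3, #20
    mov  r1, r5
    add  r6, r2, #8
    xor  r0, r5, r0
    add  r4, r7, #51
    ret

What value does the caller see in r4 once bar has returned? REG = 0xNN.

prologue: push r0 -> mem[0xb2]=0x6a, sp=0xb2
prologue: push r1 -> mem[0xb1]=0x35, sp=0xb1
body[0] sub  r6, r6, r4 -> r6=0x6c
body[1] xor  r0, r4, r3 -> r0=0xd5
body[2] sub  r6, r3, #20 -> r6=0x9f
body[3] mov  r1, r5 -> r1=0xcf
body[4] add  r6, r2, #8 -> r6=0x20
body[5] xor  r0, r5, r0 -> r0=0x1a
body[6] add  r4, r7, #51 -> r4=0x19
epilogue: pop r1=0x35, sp=0xb2
epilogue: pop r0=0x6a, sp=0xb3
r4 is caller-saved -> body value

REG = 0x19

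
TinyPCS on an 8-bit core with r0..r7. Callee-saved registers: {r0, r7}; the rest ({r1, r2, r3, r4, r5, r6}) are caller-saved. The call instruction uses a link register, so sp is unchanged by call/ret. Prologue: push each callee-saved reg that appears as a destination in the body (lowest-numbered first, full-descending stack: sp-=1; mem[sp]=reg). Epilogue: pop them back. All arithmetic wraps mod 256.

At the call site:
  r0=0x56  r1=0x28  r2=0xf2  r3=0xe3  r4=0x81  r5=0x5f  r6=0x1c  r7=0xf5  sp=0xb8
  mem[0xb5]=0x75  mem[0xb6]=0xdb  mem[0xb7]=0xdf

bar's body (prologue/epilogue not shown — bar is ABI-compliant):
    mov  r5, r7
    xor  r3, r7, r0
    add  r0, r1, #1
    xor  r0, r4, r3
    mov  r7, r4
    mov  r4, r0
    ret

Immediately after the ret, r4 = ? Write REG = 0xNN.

prologue: push r0 -> mem[0xb7]=0x56, sp=0xb7
prologue: push r7 -> mem[0xb6]=0xf5, sp=0xb6
body[0] mov  r5, r7 -> r5=0xf5
body[1] xor  r3, r7, r0 -> r3=0xa3
body[2] add  r0, r1, #1 -> r0=0x29
body[3] xor  r0, r4, r3 -> r0=0x22
body[4] mov  r7, r4 -> r7=0x81
body[5] mov  r4, r0 -> r4=0x22
epilogue: pop r7=0xf5, sp=0xb7
epilogue: pop r0=0x56, sp=0xb8
r4 is caller-saved -> body value

REG = 0x22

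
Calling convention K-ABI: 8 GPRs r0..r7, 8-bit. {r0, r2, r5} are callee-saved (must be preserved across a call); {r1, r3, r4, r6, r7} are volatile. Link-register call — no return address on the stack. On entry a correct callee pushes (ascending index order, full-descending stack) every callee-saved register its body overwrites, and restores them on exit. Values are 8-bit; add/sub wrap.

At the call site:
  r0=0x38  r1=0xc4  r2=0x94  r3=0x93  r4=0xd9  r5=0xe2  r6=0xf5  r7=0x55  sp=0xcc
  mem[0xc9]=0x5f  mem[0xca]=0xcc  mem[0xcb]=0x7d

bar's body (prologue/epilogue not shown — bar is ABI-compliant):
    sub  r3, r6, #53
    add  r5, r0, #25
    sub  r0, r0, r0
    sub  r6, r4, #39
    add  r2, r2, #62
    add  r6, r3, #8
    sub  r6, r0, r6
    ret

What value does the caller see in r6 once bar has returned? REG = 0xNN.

prologue: push r0 → mem[0xcb]=0x38, sp=0xcb
prologue: push r2 → mem[0xca]=0x94, sp=0xca
prologue: push r5 → mem[0xc9]=0xe2, sp=0xc9
body[0] sub  r3, r6, #53 → r3=0xc0
body[1] add  r5, r0, #25 → r5=0x51
body[2] sub  r0, r0, r0 → r0=0x00
body[3] sub  r6, r4, #39 → r6=0xb2
body[4] add  r2, r2, #62 → r2=0xd2
body[5] add  r6, r3, #8 → r6=0xc8
body[6] sub  r6, r0, r6 → r6=0x38
epilogue: pop r5=0xe2, sp=0xca
epilogue: pop r2=0x94, sp=0xcb
epilogue: pop r0=0x38, sp=0xcc
r6 is caller-saved → body value

REG = 0x38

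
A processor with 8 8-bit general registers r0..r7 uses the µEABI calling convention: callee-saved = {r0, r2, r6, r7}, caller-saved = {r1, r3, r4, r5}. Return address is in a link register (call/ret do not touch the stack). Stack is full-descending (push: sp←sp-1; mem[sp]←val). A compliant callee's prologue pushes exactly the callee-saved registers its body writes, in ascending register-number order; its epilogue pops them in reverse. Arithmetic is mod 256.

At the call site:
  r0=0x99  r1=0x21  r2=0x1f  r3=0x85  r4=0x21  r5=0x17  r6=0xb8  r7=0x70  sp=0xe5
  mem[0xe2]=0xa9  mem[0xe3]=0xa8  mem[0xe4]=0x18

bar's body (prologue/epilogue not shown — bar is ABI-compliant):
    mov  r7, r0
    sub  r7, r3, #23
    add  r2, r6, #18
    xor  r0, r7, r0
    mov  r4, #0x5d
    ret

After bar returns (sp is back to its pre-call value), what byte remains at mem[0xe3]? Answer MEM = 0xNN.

MEM = 0x1f

prologue: push r0 → mem[0xe4]=0x99, sp=0xe4
prologue: push r2 → mem[0xe3]=0x1f, sp=0xe3
prologue: push r7 → mem[0xe2]=0x70, sp=0xe2
body[0] mov  r7, r0 → r7=0x99
body[1] sub  r7, r3, #23 → r7=0x6e
body[2] add  r2, r6, #18 → r2=0xca
body[3] xor  r0, r7, r0 → r0=0xf7
body[4] mov  r4, #0x5d → r4=0x5d
epilogue: pop r7=0x70, sp=0xe3
epilogue: pop r2=0x1f, sp=0xe4
epilogue: pop r0=0x99, sp=0xe5
prologue pushed ['r0', 'r2', 'r7'] at ['0xe4', '0xe3', '0xe2']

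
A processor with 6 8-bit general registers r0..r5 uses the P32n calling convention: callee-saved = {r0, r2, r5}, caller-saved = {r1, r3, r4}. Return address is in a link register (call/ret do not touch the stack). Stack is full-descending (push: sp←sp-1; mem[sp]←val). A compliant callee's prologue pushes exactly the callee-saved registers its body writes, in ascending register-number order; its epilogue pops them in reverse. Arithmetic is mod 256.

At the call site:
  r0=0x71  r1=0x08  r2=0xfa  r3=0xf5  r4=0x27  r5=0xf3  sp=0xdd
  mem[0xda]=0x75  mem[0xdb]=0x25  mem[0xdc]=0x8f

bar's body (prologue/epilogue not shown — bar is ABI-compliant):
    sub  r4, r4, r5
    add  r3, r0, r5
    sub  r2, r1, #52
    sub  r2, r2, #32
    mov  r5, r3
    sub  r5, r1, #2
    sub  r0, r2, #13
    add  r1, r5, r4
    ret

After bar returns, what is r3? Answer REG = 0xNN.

prologue: push r0 → mem[0xdc]=0x71, sp=0xdc
prologue: push r2 → mem[0xdb]=0xfa, sp=0xdb
prologue: push r5 → mem[0xda]=0xf3, sp=0xda
body[0] sub  r4, r4, r5 → r4=0x34
body[1] add  r3, r0, r5 → r3=0x64
body[2] sub  r2, r1, #52 → r2=0xd4
body[3] sub  r2, r2, #32 → r2=0xb4
body[4] mov  r5, r3 → r5=0x64
body[5] sub  r5, r1, #2 → r5=0x06
body[6] sub  r0, r2, #13 → r0=0xa7
body[7] add  r1, r5, r4 → r1=0x3a
epilogue: pop r5=0xf3, sp=0xdb
epilogue: pop r2=0xfa, sp=0xdc
epilogue: pop r0=0x71, sp=0xdd
r3 is caller-saved → body value

REG = 0x64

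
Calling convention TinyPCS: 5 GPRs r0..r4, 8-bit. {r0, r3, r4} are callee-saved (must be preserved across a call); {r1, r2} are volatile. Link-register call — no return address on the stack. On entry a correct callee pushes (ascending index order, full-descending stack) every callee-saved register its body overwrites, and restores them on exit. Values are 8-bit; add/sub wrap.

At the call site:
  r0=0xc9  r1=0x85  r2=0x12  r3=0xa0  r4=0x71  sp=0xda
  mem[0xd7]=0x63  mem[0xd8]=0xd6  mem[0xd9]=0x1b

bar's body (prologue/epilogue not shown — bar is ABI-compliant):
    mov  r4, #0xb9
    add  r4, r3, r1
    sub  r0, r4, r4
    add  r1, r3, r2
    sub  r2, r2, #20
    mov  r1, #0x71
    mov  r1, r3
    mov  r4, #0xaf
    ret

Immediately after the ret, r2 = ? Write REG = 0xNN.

REG = 0xfe

prologue: push r0 → mem[0xd9]=0xc9, sp=0xd9
prologue: push r4 → mem[0xd8]=0x71, sp=0xd8
body[0] mov  r4, #0xb9 → r4=0xb9
body[1] add  r4, r3, r1 → r4=0x25
body[2] sub  r0, r4, r4 → r0=0x00
body[3] add  r1, r3, r2 → r1=0xb2
body[4] sub  r2, r2, #20 → r2=0xfe
body[5] mov  r1, #0x71 → r1=0x71
body[6] mov  r1, r3 → r1=0xa0
body[7] mov  r4, #0xaf → r4=0xaf
epilogue: pop r4=0x71, sp=0xd9
epilogue: pop r0=0xc9, sp=0xda
r2 is caller-saved → body value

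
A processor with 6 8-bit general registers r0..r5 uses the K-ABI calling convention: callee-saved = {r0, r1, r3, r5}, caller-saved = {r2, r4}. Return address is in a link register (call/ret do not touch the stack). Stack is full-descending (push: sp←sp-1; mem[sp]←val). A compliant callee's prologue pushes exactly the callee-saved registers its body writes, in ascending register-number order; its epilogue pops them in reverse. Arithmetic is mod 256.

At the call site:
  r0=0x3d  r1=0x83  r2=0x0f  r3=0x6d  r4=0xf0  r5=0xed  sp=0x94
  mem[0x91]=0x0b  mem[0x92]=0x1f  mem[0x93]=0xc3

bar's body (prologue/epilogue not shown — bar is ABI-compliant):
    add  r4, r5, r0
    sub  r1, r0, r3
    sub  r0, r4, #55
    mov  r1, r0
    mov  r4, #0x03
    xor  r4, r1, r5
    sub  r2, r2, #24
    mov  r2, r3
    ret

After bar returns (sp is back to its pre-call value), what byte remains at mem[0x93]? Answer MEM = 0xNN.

MEM = 0x3d

prologue: push r0 -> mem[0x93]=0x3d, sp=0x93
prologue: push r1 -> mem[0x92]=0x83, sp=0x92
body[0] add  r4, r5, r0 -> r4=0x2a
body[1] sub  r1, r0, r3 -> r1=0xd0
body[2] sub  r0, r4, #55 -> r0=0xf3
body[3] mov  r1, r0 -> r1=0xf3
body[4] mov  r4, #0x03 -> r4=0x03
body[5] xor  r4, r1, r5 -> r4=0x1e
body[6] sub  r2, r2, #24 -> r2=0xf7
body[7] mov  r2, r3 -> r2=0x6d
epilogue: pop r1=0x83, sp=0x93
epilogue: pop r0=0x3d, sp=0x94
prologue pushed ['r0', 'r1'] at ['0x93', '0x92']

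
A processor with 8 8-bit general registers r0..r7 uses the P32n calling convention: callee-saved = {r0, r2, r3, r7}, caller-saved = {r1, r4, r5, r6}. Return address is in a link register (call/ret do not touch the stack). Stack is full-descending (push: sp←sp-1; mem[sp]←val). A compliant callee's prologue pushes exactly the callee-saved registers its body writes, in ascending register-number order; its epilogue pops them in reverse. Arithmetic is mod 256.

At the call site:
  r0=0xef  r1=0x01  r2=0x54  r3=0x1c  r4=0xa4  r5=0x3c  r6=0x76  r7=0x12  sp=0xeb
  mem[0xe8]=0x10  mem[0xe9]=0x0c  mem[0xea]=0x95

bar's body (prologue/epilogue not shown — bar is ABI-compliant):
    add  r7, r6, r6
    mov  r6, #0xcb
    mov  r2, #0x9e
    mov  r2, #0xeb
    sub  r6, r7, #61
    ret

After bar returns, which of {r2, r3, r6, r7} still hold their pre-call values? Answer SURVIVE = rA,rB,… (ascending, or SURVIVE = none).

prologue: push r2 -> mem[0xea]=0x54, sp=0xea
prologue: push r7 -> mem[0xe9]=0x12, sp=0xe9
body[0] add  r7, r6, r6 -> r7=0xec
body[1] mov  r6, #0xcb -> r6=0xcb
body[2] mov  r2, #0x9e -> r2=0x9e
body[3] mov  r2, #0xeb -> r2=0xeb
body[4] sub  r6, r7, #61 -> r6=0xaf
epilogue: pop r7=0x12, sp=0xea
epilogue: pop r2=0x54, sp=0xeb
r2: callee-saved, written=True
r3: callee-saved, written=False
r6: caller-saved, written=True
r7: callee-saved, written=True

SURVIVE = r2,r3,r7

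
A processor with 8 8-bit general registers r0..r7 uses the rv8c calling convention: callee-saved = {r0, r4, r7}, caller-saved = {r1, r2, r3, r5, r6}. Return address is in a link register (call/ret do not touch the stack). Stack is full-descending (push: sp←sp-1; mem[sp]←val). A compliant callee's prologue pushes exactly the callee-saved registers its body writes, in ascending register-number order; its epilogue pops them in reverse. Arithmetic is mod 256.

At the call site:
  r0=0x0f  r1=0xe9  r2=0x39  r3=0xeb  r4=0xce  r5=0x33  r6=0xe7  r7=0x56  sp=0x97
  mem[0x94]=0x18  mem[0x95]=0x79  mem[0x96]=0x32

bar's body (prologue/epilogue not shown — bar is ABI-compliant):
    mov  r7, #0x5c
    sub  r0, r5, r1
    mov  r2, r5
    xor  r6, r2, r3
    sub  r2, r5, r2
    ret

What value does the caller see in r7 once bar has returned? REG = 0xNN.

prologue: push r0 → mem[0x96]=0x0f, sp=0x96
prologue: push r7 → mem[0x95]=0x56, sp=0x95
body[0] mov  r7, #0x5c → r7=0x5c
body[1] sub  r0, r5, r1 → r0=0x4a
body[2] mov  r2, r5 → r2=0x33
body[3] xor  r6, r2, r3 → r6=0xd8
body[4] sub  r2, r5, r2 → r2=0x00
epilogue: pop r7=0x56, sp=0x96
epilogue: pop r0=0x0f, sp=0x97
r7 is callee-saved → restored

REG = 0x56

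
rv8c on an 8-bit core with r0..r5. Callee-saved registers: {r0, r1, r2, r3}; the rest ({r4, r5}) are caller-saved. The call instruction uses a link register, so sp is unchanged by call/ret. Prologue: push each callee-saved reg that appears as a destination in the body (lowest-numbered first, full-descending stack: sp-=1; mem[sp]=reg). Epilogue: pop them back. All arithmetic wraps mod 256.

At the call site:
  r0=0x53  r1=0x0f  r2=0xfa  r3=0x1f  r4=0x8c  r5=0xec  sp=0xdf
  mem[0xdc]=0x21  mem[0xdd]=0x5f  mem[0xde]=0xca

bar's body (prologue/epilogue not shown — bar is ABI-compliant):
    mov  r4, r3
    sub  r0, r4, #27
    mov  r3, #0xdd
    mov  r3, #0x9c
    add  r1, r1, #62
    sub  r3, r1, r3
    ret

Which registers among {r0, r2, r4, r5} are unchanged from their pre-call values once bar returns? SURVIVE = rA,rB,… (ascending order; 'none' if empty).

SURVIVE = r0,r2,r5

prologue: push r0 -> mem[0xde]=0x53, sp=0xde
prologue: push r1 -> mem[0xdd]=0x0f, sp=0xdd
prologue: push r3 -> mem[0xdc]=0x1f, sp=0xdc
body[0] mov  r4, r3 -> r4=0x1f
body[1] sub  r0, r4, #27 -> r0=0x04
body[2] mov  r3, #0xdd -> r3=0xdd
body[3] mov  r3, #0x9c -> r3=0x9c
body[4] add  r1, r1, #62 -> r1=0x4d
body[5] sub  r3, r1, r3 -> r3=0xb1
epilogue: pop r3=0x1f, sp=0xdd
epilogue: pop r1=0x0f, sp=0xde
epilogue: pop r0=0x53, sp=0xdf
r0: callee-saved, written=True
r2: callee-saved, written=False
r4: caller-saved, written=True
r5: caller-saved, written=False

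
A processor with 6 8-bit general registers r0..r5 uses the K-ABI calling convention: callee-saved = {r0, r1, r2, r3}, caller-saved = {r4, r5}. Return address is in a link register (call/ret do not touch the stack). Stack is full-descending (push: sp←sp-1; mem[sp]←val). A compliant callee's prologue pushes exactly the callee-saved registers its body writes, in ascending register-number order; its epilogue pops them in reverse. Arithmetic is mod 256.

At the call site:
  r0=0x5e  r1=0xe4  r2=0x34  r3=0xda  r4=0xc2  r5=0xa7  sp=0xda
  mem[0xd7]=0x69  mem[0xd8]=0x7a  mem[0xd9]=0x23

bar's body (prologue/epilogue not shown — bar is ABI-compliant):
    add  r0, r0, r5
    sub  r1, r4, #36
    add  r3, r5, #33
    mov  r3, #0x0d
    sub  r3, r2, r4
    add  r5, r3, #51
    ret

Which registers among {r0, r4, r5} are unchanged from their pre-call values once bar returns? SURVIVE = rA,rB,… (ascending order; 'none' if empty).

prologue: push r0 -> mem[0xd9]=0x5e, sp=0xd9
prologue: push r1 -> mem[0xd8]=0xe4, sp=0xd8
prologue: push r3 -> mem[0xd7]=0xda, sp=0xd7
body[0] add  r0, r0, r5 -> r0=0x05
body[1] sub  r1, r4, #36 -> r1=0x9e
body[2] add  r3, r5, #33 -> r3=0xc8
body[3] mov  r3, #0x0d -> r3=0x0d
body[4] sub  r3, r2, r4 -> r3=0x72
body[5] add  r5, r3, #51 -> r5=0xa5
epilogue: pop r3=0xda, sp=0xd8
epilogue: pop r1=0xe4, sp=0xd9
epilogue: pop r0=0x5e, sp=0xda
r0: callee-saved, written=True
r4: caller-saved, written=False
r5: caller-saved, written=True

SURVIVE = r0,r4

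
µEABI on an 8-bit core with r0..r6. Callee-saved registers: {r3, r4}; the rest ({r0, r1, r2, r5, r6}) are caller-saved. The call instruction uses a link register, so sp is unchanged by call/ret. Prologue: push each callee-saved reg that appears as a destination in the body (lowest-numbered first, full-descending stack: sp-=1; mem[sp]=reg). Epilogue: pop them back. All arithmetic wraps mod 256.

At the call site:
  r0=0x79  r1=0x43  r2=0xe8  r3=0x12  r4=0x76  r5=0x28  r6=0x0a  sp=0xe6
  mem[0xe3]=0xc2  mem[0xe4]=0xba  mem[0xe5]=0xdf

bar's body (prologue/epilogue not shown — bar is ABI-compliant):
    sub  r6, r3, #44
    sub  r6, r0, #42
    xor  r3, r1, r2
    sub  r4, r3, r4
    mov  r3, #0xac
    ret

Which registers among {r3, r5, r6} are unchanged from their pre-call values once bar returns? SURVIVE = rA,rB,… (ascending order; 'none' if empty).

prologue: push r3 → mem[0xe5]=0x12, sp=0xe5
prologue: push r4 → mem[0xe4]=0x76, sp=0xe4
body[0] sub  r6, r3, #44 → r6=0xe6
body[1] sub  r6, r0, #42 → r6=0x4f
body[2] xor  r3, r1, r2 → r3=0xab
body[3] sub  r4, r3, r4 → r4=0x35
body[4] mov  r3, #0xac → r3=0xac
epilogue: pop r4=0x76, sp=0xe5
epilogue: pop r3=0x12, sp=0xe6
r3: callee-saved, written=True
r5: caller-saved, written=False
r6: caller-saved, written=True

SURVIVE = r3,r5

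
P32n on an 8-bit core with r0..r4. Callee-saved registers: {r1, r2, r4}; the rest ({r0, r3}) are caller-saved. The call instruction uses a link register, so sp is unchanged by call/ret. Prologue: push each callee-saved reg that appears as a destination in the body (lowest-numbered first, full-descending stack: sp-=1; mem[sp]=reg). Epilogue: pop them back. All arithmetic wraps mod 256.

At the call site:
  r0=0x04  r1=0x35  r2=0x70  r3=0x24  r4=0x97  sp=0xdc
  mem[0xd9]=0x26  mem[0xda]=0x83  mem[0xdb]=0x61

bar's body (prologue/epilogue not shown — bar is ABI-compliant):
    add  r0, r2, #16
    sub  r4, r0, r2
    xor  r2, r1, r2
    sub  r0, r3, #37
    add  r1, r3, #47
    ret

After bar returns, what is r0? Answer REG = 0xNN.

REG = 0xff

prologue: push r1 -> mem[0xdb]=0x35, sp=0xdb
prologue: push r2 -> mem[0xda]=0x70, sp=0xda
prologue: push r4 -> mem[0xd9]=0x97, sp=0xd9
body[0] add  r0, r2, #16 -> r0=0x80
body[1] sub  r4, r0, r2 -> r4=0x10
body[2] xor  r2, r1, r2 -> r2=0x45
body[3] sub  r0, r3, #37 -> r0=0xff
body[4] add  r1, r3, #47 -> r1=0x53
epilogue: pop r4=0x97, sp=0xda
epilogue: pop r2=0x70, sp=0xdb
epilogue: pop r1=0x35, sp=0xdc
r0 is caller-saved -> body value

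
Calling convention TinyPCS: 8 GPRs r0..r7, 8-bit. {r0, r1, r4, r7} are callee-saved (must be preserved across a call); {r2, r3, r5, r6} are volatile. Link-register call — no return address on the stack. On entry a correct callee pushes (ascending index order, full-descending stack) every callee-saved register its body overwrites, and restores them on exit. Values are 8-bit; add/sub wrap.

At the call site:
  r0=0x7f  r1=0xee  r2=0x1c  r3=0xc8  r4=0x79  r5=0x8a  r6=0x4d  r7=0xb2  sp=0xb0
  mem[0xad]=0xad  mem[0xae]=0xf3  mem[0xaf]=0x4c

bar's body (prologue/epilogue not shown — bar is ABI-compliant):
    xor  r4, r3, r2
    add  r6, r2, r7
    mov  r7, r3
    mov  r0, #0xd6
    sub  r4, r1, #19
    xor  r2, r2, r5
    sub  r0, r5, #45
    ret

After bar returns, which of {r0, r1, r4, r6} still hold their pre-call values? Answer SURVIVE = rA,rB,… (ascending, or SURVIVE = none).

SURVIVE = r0,r1,r4

prologue: push r0 → mem[0xaf]=0x7f, sp=0xaf
prologue: push r4 → mem[0xae]=0x79, sp=0xae
prologue: push r7 → mem[0xad]=0xb2, sp=0xad
body[0] xor  r4, r3, r2 → r4=0xd4
body[1] add  r6, r2, r7 → r6=0xce
body[2] mov  r7, r3 → r7=0xc8
body[3] mov  r0, #0xd6 → r0=0xd6
body[4] sub  r4, r1, #19 → r4=0xdb
body[5] xor  r2, r2, r5 → r2=0x96
body[6] sub  r0, r5, #45 → r0=0x5d
epilogue: pop r7=0xb2, sp=0xae
epilogue: pop r4=0x79, sp=0xaf
epilogue: pop r0=0x7f, sp=0xb0
r0: callee-saved, written=True
r1: callee-saved, written=False
r4: callee-saved, written=True
r6: caller-saved, written=True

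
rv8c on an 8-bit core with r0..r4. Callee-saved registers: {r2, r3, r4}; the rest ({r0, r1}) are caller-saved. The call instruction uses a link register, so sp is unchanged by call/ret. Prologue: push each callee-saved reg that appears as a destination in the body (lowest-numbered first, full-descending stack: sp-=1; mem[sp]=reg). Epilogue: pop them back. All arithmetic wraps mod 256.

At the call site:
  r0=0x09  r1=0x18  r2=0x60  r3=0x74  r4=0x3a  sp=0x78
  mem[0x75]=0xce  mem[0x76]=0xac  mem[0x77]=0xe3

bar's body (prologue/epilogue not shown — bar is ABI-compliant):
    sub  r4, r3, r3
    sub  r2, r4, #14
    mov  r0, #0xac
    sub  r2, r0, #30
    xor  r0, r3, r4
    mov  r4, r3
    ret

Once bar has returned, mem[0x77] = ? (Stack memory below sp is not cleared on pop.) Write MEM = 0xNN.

prologue: push r2 -> mem[0x77]=0x60, sp=0x77
prologue: push r4 -> mem[0x76]=0x3a, sp=0x76
body[0] sub  r4, r3, r3 -> r4=0x00
body[1] sub  r2, r4, #14 -> r2=0xf2
body[2] mov  r0, #0xac -> r0=0xac
body[3] sub  r2, r0, #30 -> r2=0x8e
body[4] xor  r0, r3, r4 -> r0=0x74
body[5] mov  r4, r3 -> r4=0x74
epilogue: pop r4=0x3a, sp=0x77
epilogue: pop r2=0x60, sp=0x78
prologue pushed ['r2', 'r4'] at ['0x77', '0x76']

MEM = 0x60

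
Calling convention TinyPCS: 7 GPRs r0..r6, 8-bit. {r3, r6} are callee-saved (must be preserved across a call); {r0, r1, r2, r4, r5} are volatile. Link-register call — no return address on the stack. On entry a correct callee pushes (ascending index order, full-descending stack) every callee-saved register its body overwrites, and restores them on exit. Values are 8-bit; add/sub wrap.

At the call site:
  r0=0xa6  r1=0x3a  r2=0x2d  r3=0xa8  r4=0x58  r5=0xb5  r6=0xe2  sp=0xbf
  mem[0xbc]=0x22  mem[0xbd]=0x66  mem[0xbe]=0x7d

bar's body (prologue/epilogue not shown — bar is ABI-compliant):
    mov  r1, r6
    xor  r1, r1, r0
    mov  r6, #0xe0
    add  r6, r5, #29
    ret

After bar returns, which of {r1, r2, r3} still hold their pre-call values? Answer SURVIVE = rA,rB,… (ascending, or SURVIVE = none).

prologue: push r6 → mem[0xbe]=0xe2, sp=0xbe
body[0] mov  r1, r6 → r1=0xe2
body[1] xor  r1, r1, r0 → r1=0x44
body[2] mov  r6, #0xe0 → r6=0xe0
body[3] add  r6, r5, #29 → r6=0xd2
epilogue: pop r6=0xe2, sp=0xbf
r1: caller-saved, written=True
r2: caller-saved, written=False
r3: callee-saved, written=False

SURVIVE = r2,r3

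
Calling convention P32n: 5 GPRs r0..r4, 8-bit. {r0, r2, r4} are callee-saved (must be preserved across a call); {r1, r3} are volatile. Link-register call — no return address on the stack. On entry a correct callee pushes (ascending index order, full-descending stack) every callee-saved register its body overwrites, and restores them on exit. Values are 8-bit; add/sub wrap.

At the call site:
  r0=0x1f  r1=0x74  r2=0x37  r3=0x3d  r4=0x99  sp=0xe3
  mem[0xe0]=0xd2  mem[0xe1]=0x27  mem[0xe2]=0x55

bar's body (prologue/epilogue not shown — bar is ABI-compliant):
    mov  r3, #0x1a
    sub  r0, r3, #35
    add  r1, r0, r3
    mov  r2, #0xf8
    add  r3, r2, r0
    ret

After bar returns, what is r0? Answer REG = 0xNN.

prologue: push r0 → mem[0xe2]=0x1f, sp=0xe2
prologue: push r2 → mem[0xe1]=0x37, sp=0xe1
body[0] mov  r3, #0x1a → r3=0x1a
body[1] sub  r0, r3, #35 → r0=0xf7
body[2] add  r1, r0, r3 → r1=0x11
body[3] mov  r2, #0xf8 → r2=0xf8
body[4] add  r3, r2, r0 → r3=0xef
epilogue: pop r2=0x37, sp=0xe2
epilogue: pop r0=0x1f, sp=0xe3
r0 is callee-saved → restored

REG = 0x1f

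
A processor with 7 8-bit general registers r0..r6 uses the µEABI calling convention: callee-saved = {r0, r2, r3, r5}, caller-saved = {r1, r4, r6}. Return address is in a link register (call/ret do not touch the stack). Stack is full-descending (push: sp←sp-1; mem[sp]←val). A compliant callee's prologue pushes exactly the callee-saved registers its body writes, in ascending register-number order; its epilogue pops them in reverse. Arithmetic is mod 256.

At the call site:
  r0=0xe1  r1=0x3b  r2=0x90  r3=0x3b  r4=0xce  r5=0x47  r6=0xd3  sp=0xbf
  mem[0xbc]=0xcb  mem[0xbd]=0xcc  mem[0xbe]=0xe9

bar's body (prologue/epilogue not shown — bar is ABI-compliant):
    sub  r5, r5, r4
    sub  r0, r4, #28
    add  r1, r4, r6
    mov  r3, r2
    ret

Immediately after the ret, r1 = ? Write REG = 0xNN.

REG = 0xa1

prologue: push r0 → mem[0xbe]=0xe1, sp=0xbe
prologue: push r3 → mem[0xbd]=0x3b, sp=0xbd
prologue: push r5 → mem[0xbc]=0x47, sp=0xbc
body[0] sub  r5, r5, r4 → r5=0x79
body[1] sub  r0, r4, #28 → r0=0xb2
body[2] add  r1, r4, r6 → r1=0xa1
body[3] mov  r3, r2 → r3=0x90
epilogue: pop r5=0x47, sp=0xbd
epilogue: pop r3=0x3b, sp=0xbe
epilogue: pop r0=0xe1, sp=0xbf
r1 is caller-saved → body value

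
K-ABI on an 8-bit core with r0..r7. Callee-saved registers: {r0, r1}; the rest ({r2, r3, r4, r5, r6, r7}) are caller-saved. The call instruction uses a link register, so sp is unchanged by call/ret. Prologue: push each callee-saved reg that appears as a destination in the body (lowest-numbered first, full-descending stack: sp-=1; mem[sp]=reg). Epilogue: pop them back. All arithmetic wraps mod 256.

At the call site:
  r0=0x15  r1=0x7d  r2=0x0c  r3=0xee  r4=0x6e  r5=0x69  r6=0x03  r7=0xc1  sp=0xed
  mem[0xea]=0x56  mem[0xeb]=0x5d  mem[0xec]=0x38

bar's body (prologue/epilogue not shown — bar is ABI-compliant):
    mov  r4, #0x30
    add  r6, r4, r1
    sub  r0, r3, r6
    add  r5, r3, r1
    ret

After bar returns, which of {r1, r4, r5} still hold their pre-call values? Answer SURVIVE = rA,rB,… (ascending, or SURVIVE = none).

SURVIVE = r1

prologue: push r0 -> mem[0xec]=0x15, sp=0xec
body[0] mov  r4, #0x30 -> r4=0x30
body[1] add  r6, r4, r1 -> r6=0xad
body[2] sub  r0, r3, r6 -> r0=0x41
body[3] add  r5, r3, r1 -> r5=0x6b
epilogue: pop r0=0x15, sp=0xed
r1: callee-saved, written=False
r4: caller-saved, written=True
r5: caller-saved, written=True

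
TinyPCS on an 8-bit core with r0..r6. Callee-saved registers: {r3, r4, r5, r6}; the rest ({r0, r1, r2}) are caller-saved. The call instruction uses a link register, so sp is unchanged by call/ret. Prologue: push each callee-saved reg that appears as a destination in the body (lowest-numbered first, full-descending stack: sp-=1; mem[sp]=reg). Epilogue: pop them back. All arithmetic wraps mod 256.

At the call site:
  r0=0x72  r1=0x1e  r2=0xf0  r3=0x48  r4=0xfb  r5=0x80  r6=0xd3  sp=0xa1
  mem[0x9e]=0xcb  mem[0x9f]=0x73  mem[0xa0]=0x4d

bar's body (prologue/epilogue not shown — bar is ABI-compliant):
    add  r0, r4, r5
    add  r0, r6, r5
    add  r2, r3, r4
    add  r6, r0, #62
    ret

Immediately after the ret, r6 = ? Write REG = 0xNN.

REG = 0xd3

prologue: push r6 → mem[0xa0]=0xd3, sp=0xa0
body[0] add  r0, r4, r5 → r0=0x7b
body[1] add  r0, r6, r5 → r0=0x53
body[2] add  r2, r3, r4 → r2=0x43
body[3] add  r6, r0, #62 → r6=0x91
epilogue: pop r6=0xd3, sp=0xa1
r6 is callee-saved → restored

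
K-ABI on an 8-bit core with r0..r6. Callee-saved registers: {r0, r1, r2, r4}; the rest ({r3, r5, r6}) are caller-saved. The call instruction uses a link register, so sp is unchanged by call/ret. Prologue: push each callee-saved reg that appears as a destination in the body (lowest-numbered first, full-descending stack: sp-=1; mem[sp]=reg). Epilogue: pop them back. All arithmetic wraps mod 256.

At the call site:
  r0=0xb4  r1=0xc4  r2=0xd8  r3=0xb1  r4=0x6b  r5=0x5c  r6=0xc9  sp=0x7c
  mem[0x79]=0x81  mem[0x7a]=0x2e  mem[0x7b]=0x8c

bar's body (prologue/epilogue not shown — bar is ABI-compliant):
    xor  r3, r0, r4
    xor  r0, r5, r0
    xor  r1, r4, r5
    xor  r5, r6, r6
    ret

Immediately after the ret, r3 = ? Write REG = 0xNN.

REG = 0xdf

prologue: push r0 → mem[0x7b]=0xb4, sp=0x7b
prologue: push r1 → mem[0x7a]=0xc4, sp=0x7a
body[0] xor  r3, r0, r4 → r3=0xdf
body[1] xor  r0, r5, r0 → r0=0xe8
body[2] xor  r1, r4, r5 → r1=0x37
body[3] xor  r5, r6, r6 → r5=0x00
epilogue: pop r1=0xc4, sp=0x7b
epilogue: pop r0=0xb4, sp=0x7c
r3 is caller-saved → body value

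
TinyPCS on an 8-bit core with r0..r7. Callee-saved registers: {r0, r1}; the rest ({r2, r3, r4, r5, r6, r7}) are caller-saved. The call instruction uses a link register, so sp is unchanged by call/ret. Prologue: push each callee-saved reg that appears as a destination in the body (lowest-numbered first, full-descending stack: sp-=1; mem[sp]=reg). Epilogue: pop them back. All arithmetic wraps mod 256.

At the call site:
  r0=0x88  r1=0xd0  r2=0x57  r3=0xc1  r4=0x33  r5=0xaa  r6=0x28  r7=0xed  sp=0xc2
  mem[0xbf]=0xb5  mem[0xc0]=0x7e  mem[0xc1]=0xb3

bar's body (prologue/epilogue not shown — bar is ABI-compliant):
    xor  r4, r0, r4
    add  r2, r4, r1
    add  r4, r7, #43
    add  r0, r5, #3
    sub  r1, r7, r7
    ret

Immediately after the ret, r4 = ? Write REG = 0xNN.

REG = 0x18

prologue: push r0 -> mem[0xc1]=0x88, sp=0xc1
prologue: push r1 -> mem[0xc0]=0xd0, sp=0xc0
body[0] xor  r4, r0, r4 -> r4=0xbb
body[1] add  r2, r4, r1 -> r2=0x8b
body[2] add  r4, r7, #43 -> r4=0x18
body[3] add  r0, r5, #3 -> r0=0xad
body[4] sub  r1, r7, r7 -> r1=0x00
epilogue: pop r1=0xd0, sp=0xc1
epilogue: pop r0=0x88, sp=0xc2
r4 is caller-saved -> body value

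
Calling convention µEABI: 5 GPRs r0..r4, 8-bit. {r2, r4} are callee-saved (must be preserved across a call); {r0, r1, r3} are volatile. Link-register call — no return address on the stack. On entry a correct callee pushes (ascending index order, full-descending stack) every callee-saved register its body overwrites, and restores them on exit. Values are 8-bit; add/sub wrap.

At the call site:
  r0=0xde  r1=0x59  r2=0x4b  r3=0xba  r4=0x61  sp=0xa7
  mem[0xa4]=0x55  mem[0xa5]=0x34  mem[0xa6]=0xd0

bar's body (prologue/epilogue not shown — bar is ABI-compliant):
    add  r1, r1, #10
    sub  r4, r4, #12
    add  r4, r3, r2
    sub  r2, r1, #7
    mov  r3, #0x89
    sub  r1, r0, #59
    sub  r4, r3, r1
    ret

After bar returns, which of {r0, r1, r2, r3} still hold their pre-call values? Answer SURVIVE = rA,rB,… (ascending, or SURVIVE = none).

SURVIVE = r0,r2

prologue: push r2 → mem[0xa6]=0x4b, sp=0xa6
prologue: push r4 → mem[0xa5]=0x61, sp=0xa5
body[0] add  r1, r1, #10 → r1=0x63
body[1] sub  r4, r4, #12 → r4=0x55
body[2] add  r4, r3, r2 → r4=0x05
body[3] sub  r2, r1, #7 → r2=0x5c
body[4] mov  r3, #0x89 → r3=0x89
body[5] sub  r1, r0, #59 → r1=0xa3
body[6] sub  r4, r3, r1 → r4=0xe6
epilogue: pop r4=0x61, sp=0xa6
epilogue: pop r2=0x4b, sp=0xa7
r0: caller-saved, written=False
r1: caller-saved, written=True
r2: callee-saved, written=True
r3: caller-saved, written=True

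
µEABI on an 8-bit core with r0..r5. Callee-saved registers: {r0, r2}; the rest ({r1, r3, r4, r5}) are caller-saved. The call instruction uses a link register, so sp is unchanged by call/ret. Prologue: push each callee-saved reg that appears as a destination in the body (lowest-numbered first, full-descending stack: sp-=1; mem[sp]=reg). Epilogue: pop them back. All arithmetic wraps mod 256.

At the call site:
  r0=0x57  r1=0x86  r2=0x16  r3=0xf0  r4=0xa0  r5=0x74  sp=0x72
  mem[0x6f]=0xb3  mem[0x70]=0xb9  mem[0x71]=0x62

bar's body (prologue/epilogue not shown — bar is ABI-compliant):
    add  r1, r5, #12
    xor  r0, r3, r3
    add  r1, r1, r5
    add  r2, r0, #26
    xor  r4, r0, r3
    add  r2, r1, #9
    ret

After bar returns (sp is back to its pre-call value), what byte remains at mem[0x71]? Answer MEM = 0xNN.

prologue: push r0 -> mem[0x71]=0x57, sp=0x71
prologue: push r2 -> mem[0x70]=0x16, sp=0x70
body[0] add  r1, r5, #12 -> r1=0x80
body[1] xor  r0, r3, r3 -> r0=0x00
body[2] add  r1, r1, r5 -> r1=0xf4
body[3] add  r2, r0, #26 -> r2=0x1a
body[4] xor  r4, r0, r3 -> r4=0xf0
body[5] add  r2, r1, #9 -> r2=0xfd
epilogue: pop r2=0x16, sp=0x71
epilogue: pop r0=0x57, sp=0x72
prologue pushed ['r0', 'r2'] at ['0x71', '0x70']

MEM = 0x57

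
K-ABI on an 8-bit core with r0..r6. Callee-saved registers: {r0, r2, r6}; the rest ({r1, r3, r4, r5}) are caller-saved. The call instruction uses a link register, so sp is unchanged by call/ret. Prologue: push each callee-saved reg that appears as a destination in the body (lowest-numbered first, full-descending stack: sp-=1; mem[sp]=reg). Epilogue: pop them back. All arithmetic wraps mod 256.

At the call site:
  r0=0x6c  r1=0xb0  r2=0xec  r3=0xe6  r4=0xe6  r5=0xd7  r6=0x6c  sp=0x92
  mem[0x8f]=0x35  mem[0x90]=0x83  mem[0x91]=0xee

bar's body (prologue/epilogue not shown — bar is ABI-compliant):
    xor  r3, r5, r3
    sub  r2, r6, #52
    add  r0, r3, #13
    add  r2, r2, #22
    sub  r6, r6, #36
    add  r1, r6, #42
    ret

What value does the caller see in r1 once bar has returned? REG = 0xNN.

REG = 0x72

prologue: push r0 -> mem[0x91]=0x6c, sp=0x91
prologue: push r2 -> mem[0x90]=0xec, sp=0x90
prologue: push r6 -> mem[0x8f]=0x6c, sp=0x8f
body[0] xor  r3, r5, r3 -> r3=0x31
body[1] sub  r2, r6, #52 -> r2=0x38
body[2] add  r0, r3, #13 -> r0=0x3e
body[3] add  r2, r2, #22 -> r2=0x4e
body[4] sub  r6, r6, #36 -> r6=0x48
body[5] add  r1, r6, #42 -> r1=0x72
epilogue: pop r6=0x6c, sp=0x90
epilogue: pop r2=0xec, sp=0x91
epilogue: pop r0=0x6c, sp=0x92
r1 is caller-saved -> body value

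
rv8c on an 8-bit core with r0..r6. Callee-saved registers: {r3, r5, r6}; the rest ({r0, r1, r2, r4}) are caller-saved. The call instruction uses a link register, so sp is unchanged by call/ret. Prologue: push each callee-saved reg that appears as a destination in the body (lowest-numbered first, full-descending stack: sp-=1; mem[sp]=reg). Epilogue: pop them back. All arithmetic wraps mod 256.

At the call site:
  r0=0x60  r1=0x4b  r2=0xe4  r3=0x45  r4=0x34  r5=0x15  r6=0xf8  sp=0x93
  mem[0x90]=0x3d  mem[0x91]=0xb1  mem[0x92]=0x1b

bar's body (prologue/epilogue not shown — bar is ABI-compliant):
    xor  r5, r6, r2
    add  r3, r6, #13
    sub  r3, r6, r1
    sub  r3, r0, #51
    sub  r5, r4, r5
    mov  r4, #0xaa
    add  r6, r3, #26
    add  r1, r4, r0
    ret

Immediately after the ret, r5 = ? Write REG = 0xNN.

prologue: push r3 -> mem[0x92]=0x45, sp=0x92
prologue: push r5 -> mem[0x91]=0x15, sp=0x91
prologue: push r6 -> mem[0x90]=0xf8, sp=0x90
body[0] xor  r5, r6, r2 -> r5=0x1c
body[1] add  r3, r6, #13 -> r3=0x05
body[2] sub  r3, r6, r1 -> r3=0xad
body[3] sub  r3, r0, #51 -> r3=0x2d
body[4] sub  r5, r4, r5 -> r5=0x18
body[5] mov  r4, #0xaa -> r4=0xaa
body[6] add  r6, r3, #26 -> r6=0x47
body[7] add  r1, r4, r0 -> r1=0x0a
epilogue: pop r6=0xf8, sp=0x91
epilogue: pop r5=0x15, sp=0x92
epilogue: pop r3=0x45, sp=0x93
r5 is callee-saved -> restored

REG = 0x15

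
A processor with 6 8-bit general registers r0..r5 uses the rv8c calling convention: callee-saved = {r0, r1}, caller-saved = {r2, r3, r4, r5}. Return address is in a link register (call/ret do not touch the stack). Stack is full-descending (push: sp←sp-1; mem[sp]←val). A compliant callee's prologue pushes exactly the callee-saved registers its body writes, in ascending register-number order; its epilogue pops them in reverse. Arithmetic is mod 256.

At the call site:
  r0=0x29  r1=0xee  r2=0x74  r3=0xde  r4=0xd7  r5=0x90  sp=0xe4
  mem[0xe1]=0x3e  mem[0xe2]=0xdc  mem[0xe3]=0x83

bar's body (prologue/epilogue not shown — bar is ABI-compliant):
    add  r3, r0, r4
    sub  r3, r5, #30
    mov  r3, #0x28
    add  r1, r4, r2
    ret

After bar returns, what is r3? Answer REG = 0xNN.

prologue: push r1 -> mem[0xe3]=0xee, sp=0xe3
body[0] add  r3, r0, r4 -> r3=0x00
body[1] sub  r3, r5, #30 -> r3=0x72
body[2] mov  r3, #0x28 -> r3=0x28
body[3] add  r1, r4, r2 -> r1=0x4b
epilogue: pop r1=0xee, sp=0xe4
r3 is caller-saved -> body value

REG = 0x28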